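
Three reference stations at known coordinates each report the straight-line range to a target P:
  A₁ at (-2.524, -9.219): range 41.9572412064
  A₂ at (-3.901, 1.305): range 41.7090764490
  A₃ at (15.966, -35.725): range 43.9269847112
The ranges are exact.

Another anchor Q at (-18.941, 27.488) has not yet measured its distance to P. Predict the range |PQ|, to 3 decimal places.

62.036

eq1: (x + 2.524)² + (y + 9.219)² = 41.9572412064²
eq2: (x + 3.901)² + (y − 1.305)² = 41.7090764490²
eq3: (x − 15.966)² + (y + 35.725)² = 43.9269847112²
eq3−eq2, eq3−eq1 (x²,y² cancel):
  -39.734·x + 74.060·y = -1324.335027
  -36.980·x + 53.012·y = -1270.658348
det = -39.734·53.012 − 74.060·-36.980 = 632.359992
x = (-1324.335027·53.012 − 74.060·-1270.658348) / 632.359992 = 37.793834
y = (-39.734·-1270.658348 − -1324.335027·-36.980) / 632.359992 = 2.394885
|P − Q| = √((37.793834 − -18.941)² + (2.394885 − 27.488)²) = 62.036327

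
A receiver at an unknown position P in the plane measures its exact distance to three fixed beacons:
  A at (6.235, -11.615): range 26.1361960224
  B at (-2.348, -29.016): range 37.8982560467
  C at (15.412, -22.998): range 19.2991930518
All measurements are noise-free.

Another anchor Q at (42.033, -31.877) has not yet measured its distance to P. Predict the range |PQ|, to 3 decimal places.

eq1: (x − 6.235)² + (y + 11.615)² = 26.1361960224²
eq2: (x + 2.348)² + (y + 29.016)² = 37.8982560467²
eq3: (x − 15.412)² + (y + 22.998)² = 19.2991930518²
eq1−eq2, eq1−eq3 (x²,y² cancel):
  -17.166·x − 34.802·y = -79.519159
  18.354·x − 22.766·y = 903.296188
det = -17.166·-22.766 − -34.802·18.354 = 1029.557064
x = (-79.519159·-22.766 − -34.802·903.296188) / 1029.557064 = 32.292379
y = (-17.166·903.296188 − -79.519159·18.354) / 1029.557064 = -13.643234
|P − Q| = √((32.292379 − 42.033)² + (-13.643234 − -31.877)²) = 20.672444

20.672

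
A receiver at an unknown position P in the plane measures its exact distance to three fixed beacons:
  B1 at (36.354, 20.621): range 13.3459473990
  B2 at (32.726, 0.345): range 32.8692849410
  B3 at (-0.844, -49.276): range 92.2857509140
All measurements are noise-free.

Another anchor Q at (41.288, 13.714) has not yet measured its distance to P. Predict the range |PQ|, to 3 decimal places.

eq1: (x − 36.354)² + (y − 20.621)² = 13.3459473990²
eq2: (x − 32.726)² + (y − 0.345)² = 32.8692849410²
eq3: (x + 0.844)² + (y + 49.276)² = 92.2857509140²
eq1−eq3, eq1−eq2 (x²,y² cancel):
  -74.396·x − 139.794·y = -7656.547955
  -7.256·x − 40.552·y = -1578.004437
det = -74.396·-40.552 − -139.794·-7.256 = 2002.561328
x = (-7656.547955·-40.552 − -139.794·-1578.004437) / 2002.561328 = 44.888903
y = (-74.396·-1578.004437 − -7656.547955·-7.256) / 2002.561328 = 30.881105
|P − Q| = √((44.888903 − 41.288)² + (30.881105 − 13.714)²) = 17.540695

17.541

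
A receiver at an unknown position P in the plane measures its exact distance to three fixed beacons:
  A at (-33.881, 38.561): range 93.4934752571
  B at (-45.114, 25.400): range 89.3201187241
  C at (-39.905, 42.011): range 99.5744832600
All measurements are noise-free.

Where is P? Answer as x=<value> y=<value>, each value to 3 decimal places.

eq1: (x + 33.881)² + (y − 38.561)² = 93.4934752571²
eq2: (x + 45.114)² + (y − 25.400)² = 89.3201187241²
eq3: (x + 39.905)² + (y − 42.011)² = 99.5744832600²
eq1−eq3, eq1−eq2 (x²,y² cancel):
  -12.048·x + 6.900·y = -451.587537
  -22.466·x − 26.322·y = 808.506421
det = -12.048·-26.322 − 6.900·-22.466 = 472.142856
x = (-451.587537·-26.322 − 6.900·808.506421) / 472.142856 = 13.360348
y = (-12.048·808.506421 − -451.587537·-22.466) / 472.142856 = -42.119140

x=13.360 y=-42.119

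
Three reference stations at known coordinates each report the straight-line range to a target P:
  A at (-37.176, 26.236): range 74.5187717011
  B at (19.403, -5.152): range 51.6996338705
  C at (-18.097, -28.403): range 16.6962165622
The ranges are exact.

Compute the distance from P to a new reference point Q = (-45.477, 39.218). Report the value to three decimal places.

eq1: (x + 37.176)² + (y − 26.236)² = 74.5187717011²
eq2: (x − 19.403)² + (y + 5.152)² = 51.6996338705²
eq3: (x + 18.097)² + (y + 28.403)² = 16.6962165622²
eq3−eq1, eq3−eq2 (x²,y² cancel):
  -38.158·x + 109.278·y = -4338.132834
  75.000·x + 46.502·y = -3125.300800
det = -38.158·46.502 − 109.278·75.000 = -9970.273316
x = (-4338.132834·46.502 − 109.278·-3125.300800) / -9970.273316 = -14.021157
y = (-38.158·-3125.300800 − -4338.132834·75.000) / -9970.273316 = -44.594082
|P − Q| = √((-14.021157 − -45.477)² + (-44.594082 − 39.218)²) = 89.520585

89.521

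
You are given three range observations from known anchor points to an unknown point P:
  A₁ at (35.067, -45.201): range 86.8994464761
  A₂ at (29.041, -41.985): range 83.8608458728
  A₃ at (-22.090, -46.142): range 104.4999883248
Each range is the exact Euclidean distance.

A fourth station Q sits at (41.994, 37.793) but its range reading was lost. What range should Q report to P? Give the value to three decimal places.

eq1: (x − 35.067)² + (y + 45.201)² = 86.8994464761²
eq2: (x − 29.041)² + (y + 41.985)² = 83.8608458728²
eq3: (x + 22.090)² + (y + 46.142)² = 104.4999883248²
eq3−eq2, eq3−eq1 (x²,y² cancel):
  102.262·x + 8.314·y = 3876.673731
  114.314·x + 1.882·y = 4024.506388
det = 102.262·1.882 − 8.314·114.314 = -757.949512
x = (3876.673731·1.882 − 8.314·4024.506388) / -757.949512 = 34.519247
y = (102.262·4024.506388 − 3876.673731·114.314) / -757.949512 = 41.696720
|P − Q| = √((34.519247 − 41.994)² + (41.696720 − 37.793)²) = 8.432732

8.433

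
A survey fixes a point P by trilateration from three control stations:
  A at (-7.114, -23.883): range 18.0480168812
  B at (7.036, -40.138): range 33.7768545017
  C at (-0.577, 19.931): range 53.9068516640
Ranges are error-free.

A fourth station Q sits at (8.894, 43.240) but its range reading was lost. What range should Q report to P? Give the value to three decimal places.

79.017

eq1: (x + 7.114)² + (y + 23.883)² = 18.0480168812²
eq2: (x − 7.036)² + (y + 40.138)² = 33.7768545017²
eq3: (x + 0.577)² + (y − 19.931)² = 53.9068516640²
eq1−eq3, eq1−eq2 (x²,y² cancel):
  13.074·x + 87.628·y = -2803.646738
  28.300·x − 32.510·y = 224.412668
det = 13.074·-32.510 − 87.628·28.300 = -2904.908140
x = (-2803.646738·-32.510 − 87.628·224.412668) / -2904.908140 = -24.607223
y = (13.074·224.412668 − -2803.646738·28.300) / -2904.908140 = -28.323503
|P − Q| = √((-24.607223 − 8.894)² + (-28.323503 − 43.240)²) = 79.016877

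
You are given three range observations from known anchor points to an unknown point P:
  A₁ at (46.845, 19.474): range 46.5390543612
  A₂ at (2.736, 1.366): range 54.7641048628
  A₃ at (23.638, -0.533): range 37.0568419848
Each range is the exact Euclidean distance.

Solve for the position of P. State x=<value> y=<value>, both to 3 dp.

x=49.591 y=-26.984

eq1: (x − 46.845)² + (y − 19.474)² = 46.5390543612²
eq2: (x − 2.736)² + (y − 1.366)² = 54.7641048628²
eq3: (x − 23.638)² + (y + 0.533)² = 37.0568419848²
eq3−eq2, eq3−eq1 (x²,y² cancel):
  -41.804·x + 3.798·y = -2175.585125
  46.414·x + 40.014·y = 1221.977525
det = -41.804·40.014 − 3.798·46.414 = -1849.025628
x = (-2175.585125·40.014 − 3.798·1221.977525) / -1849.025628 = 49.590948
y = (-41.804·1221.977525 − -2175.585125·46.414) / -1849.025628 = -26.983974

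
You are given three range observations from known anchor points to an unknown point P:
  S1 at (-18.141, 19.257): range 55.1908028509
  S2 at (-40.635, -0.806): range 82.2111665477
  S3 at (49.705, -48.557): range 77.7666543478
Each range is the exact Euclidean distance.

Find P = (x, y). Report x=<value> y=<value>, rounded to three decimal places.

eq1: (x + 18.141)² + (y − 19.257)² = 55.1908028509²
eq2: (x + 40.635)² + (y + 0.806)² = 82.2111665477²
eq3: (x − 49.705)² + (y + 48.557)² = 77.7666543478²
eq1−eq3, eq1−eq2 (x²,y² cancel):
  135.692·x − 135.628·y = 1126.813535
  -44.988·x − 40.126·y = -2760.726255
det = 135.692·-40.126 − -135.628·-44.988 = -11546.409656
x = (1126.813535·-40.126 − -135.628·-2760.726255) / -11546.409656 = 36.344311
y = (135.692·-2760.726255 − 1126.813535·-44.988) / -11546.409656 = 28.053342

x=36.344 y=28.053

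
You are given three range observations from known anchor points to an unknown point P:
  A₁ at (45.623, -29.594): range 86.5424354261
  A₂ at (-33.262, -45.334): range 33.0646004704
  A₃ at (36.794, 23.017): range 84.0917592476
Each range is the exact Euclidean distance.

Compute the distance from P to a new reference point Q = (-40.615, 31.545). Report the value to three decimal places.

44.387

eq1: (x − 45.623)² + (y + 29.594)² = 86.5424354261²
eq2: (x + 33.262)² + (y + 45.334)² = 33.0646004704²
eq3: (x − 36.794)² + (y − 23.017)² = 84.0917592476²
eq3−eq2, eq3−eq1 (x²,y² cancel):
  -140.112·x − 136.702·y = 7256.107644
  17.658·x − 105.222·y = 655.513084
det = -140.112·-105.222 − -136.702·17.658 = 17156.748780
x = (7256.107644·-105.222 − -136.702·655.513084) / 17156.748780 = -39.278550
y = (-140.112·655.513084 − 7256.107644·17.658) / 17156.748780 = -12.821403
|P − Q| = √((-39.278550 − -40.615)² + (-12.821403 − 31.545)²) = 44.386528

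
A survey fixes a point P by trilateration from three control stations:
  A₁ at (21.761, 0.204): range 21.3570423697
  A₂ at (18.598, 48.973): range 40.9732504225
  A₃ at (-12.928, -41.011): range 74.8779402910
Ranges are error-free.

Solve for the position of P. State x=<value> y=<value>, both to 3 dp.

eq1: (x − 21.761)² + (y − 0.204)² = 21.3570423697²
eq2: (x − 18.598)² + (y − 48.973)² = 40.9732504225²
eq3: (x + 12.928)² + (y + 41.011)² = 74.8779402910²
eq2−eq3, eq2−eq1 (x²,y² cancel):
  -63.052·x − 179.968·y = -4823.103720
  6.326·x − 97.538·y = -1047.973605
det = -63.052·-97.538 − -179.968·6.326 = 7288.443544
x = (-4823.103720·-97.538 − -179.968·-1047.973605) / 7288.443544 = 38.668637
y = (-63.052·-1047.973605 − -4823.103720·6.326) / 7288.443544 = 13.252183

x=38.669 y=13.252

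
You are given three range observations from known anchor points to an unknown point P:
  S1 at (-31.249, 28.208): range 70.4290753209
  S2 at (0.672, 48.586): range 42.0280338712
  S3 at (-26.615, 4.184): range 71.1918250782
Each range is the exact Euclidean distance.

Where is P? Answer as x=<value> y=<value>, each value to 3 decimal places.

x=39.100 y=31.567

eq1: (x + 31.249)² + (y − 28.208)² = 70.4290753209²
eq2: (x − 0.672)² + (y − 48.586)² = 42.0280338712²
eq3: (x + 26.615)² + (y − 4.184)² = 71.1918250782²
eq1−eq2, eq1−eq3 (x²,y² cancel):
  63.842·x + 40.756·y = 3782.758734
  9.268·x − 48.048·y = -1154.348491
det = 63.842·-48.048 − 40.756·9.268 = -3445.207024
x = (3782.758734·-48.048 − 40.756·-1154.348491) / -3445.207024 = 39.099933
y = (63.842·-1154.348491 − 3782.758734·9.268) / -3445.207024 = 31.566905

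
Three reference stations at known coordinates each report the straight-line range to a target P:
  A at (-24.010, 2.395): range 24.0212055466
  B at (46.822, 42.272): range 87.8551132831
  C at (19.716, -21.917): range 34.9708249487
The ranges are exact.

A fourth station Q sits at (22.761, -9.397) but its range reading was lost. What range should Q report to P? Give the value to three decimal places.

eq1: (x + 24.010)² + (y − 2.395)² = 24.0212055466²
eq2: (x − 46.822)² + (y − 42.272)² = 87.8551132831²
eq3: (x − 19.716)² + (y + 21.917)² = 34.9708249487²
eq1−eq2, eq1−eq3 (x²,y² cancel):
  141.664·x + 79.754·y = -3744.497071
  87.452·x − 48.624·y = -359.080862
det = 141.664·-48.624 − 79.754·87.452 = -13862.917144
x = (-3744.497071·-48.624 − 79.754·-359.080862) / -13862.917144 = -15.199583
y = (141.664·-359.080862 − -3744.497071·87.452) / -13862.917144 = -19.952145
|P − Q| = √((-15.199583 − 22.761)² + (-19.952145 − -9.397)²) = 39.400723

39.401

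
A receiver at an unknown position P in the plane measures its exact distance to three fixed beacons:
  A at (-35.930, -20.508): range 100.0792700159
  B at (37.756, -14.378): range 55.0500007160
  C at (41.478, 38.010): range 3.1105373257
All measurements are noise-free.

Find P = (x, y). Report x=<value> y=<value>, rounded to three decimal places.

x=43.503 y=40.371

eq1: (x + 35.930)² + (y + 20.508)² = 100.0792700159²
eq2: (x − 37.756)² + (y + 14.378)² = 55.0500007160²
eq3: (x − 41.478)² + (y − 38.010)² = 3.1105373257²
eq1−eq2, eq1−eq3 (x²,y² cancel):
  147.372·x + 12.260·y = 6906.057164
  154.816·x + 117.036·y = 11459.826464
det = 147.372·117.036 − 12.260·154.816 = 15349.785232
x = (6906.057164·117.036 − 12.260·11459.826464) / 15349.785232 = 43.502878
y = (147.372·11459.826464 − 6906.057164·154.816) / 15349.785232 = 40.371210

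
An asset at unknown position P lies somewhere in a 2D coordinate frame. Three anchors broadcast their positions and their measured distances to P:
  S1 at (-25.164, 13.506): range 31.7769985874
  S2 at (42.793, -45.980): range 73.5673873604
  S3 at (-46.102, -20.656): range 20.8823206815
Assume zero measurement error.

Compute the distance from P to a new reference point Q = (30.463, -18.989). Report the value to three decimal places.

55.824

eq1: (x + 25.164)² + (y − 13.506)² = 31.7769985874²
eq2: (x − 42.793)² + (y + 45.980)² = 73.5673873604²
eq3: (x + 46.102)² + (y + 20.656)² = 20.8823206815²
eq3−eq1, eq3−eq2 (x²,y² cancel):
  41.876·x + 68.324·y = -2310.132130
  177.790·x − 50.648·y = -3582.752657
det = 41.876·-50.648 − 68.324·177.790 = -14268.259608
x = (-2310.132130·-50.648 − 68.324·-3582.752657) / -14268.259608 = -25.356391
y = (41.876·-3582.752657 − -2310.132130·177.790) / -14268.259608 = -18.270416
|P − Q| = √((-25.356391 − 30.463)² + (-18.270416 − -18.989)²) = 55.824016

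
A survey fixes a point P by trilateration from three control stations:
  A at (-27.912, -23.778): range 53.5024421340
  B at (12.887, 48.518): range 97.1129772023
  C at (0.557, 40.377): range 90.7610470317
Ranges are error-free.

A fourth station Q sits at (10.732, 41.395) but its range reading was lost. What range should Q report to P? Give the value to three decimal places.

90.195

eq1: (x + 27.912)² + (y + 23.778)² = 53.5024421340²
eq2: (x − 12.887)² + (y − 48.518)² = 97.1129772023²
eq3: (x − 0.557)² + (y − 40.377)² = 90.7610470317²
eq2−eq1, eq2−eq3 (x²,y² cancel):
  -81.598·x − 144.592·y = 5392.820962
  -24.660·x − 16.282·y = 303.903968
det = -81.598·-16.282 − -144.592·-24.660 = -2237.060084
x = (5392.820962·-16.282 − -144.592·303.903968) / -2237.060084 = 19.607801
y = (-81.598·303.903968 − 5392.820962·-24.660) / -2237.060084 = -48.362138
|P − Q| = √((19.607801 − 10.732)² + (-48.362138 − 41.395)²) = 90.194921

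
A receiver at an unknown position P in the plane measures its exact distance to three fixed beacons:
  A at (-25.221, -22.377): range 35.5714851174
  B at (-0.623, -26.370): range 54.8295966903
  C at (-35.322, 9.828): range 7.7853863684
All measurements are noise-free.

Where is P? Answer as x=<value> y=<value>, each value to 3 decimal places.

eq1: (x + 25.221)² + (y + 22.377)² = 35.5714851174²
eq2: (x + 0.623)² + (y + 26.370)² = 54.8295966903²
eq3: (x + 35.322)² + (y − 9.828)² = 7.7853863684²
eq1−eq3, eq1−eq2 (x²,y² cancel):
  -20.202·x + 64.410·y = 1412.122611
  49.196·x − 7.986·y = -2182.018061
det = -20.202·-7.986 − 64.410·49.196 = -3007.381188
x = (1412.122611·-7.986 − 64.410·-2182.018061) / -3007.381188 = -42.983102
y = (-20.202·-2182.018061 − 1412.122611·49.196) / -3007.381188 = 8.442447

x=-42.983 y=8.442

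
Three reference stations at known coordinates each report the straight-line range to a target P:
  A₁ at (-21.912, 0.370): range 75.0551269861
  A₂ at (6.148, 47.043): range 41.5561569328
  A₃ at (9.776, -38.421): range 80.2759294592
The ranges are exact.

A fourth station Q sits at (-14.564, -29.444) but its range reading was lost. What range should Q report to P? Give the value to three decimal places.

eq1: (x + 21.912)² + (y − 0.370)² = 75.0551269861²
eq2: (x − 6.148)² + (y − 47.043)² = 41.5561569328²
eq3: (x − 9.776)² + (y + 38.421)² = 80.2759294592²
eq2−eq1, eq2−eq3 (x²,y² cancel):
  -56.120·x − 93.346·y = -5676.927017
  7.256·x − 170.928·y = -5396.409008
det = -56.120·-170.928 − -93.346·7.256 = 10269.797936
x = (-5676.927017·-170.928 − -93.346·-5396.409008) / 10269.797936 = 45.435420
y = (-56.120·-5396.409008 − -5676.927017·7.256) / 10269.797936 = 33.500002
|P − Q| = √((45.435420 − -14.564)² + (33.500002 − -29.444)²) = 86.959059

86.959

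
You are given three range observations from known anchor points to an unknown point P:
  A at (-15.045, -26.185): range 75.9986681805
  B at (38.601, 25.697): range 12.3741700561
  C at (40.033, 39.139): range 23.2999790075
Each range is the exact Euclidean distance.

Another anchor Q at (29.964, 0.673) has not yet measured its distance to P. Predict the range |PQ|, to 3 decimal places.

eq1: (x + 15.045)² + (y + 26.185)² = 75.9986681805²
eq2: (x − 38.601)² + (y − 25.697)² = 12.3741700561²
eq3: (x − 40.033)² + (y − 39.139)² = 23.2999790075²
eq2−eq1, eq2−eq3 (x²,y² cancel):
  -107.292·x − 103.764·y = -6861.044241
  2.864·x + 26.884·y = 594.360463
det = -107.292·26.884 − -103.764·2.864 = -2587.258032
x = (-6861.044241·26.884 − -103.764·594.360463) / -2587.258032 = 47.455295
y = (-107.292·594.360463 − -6861.044241·2.864) / -2587.258032 = 17.052838
|P − Q| = √((47.455295 − 29.964)² + (17.052838 − 0.673)²) = 23.963399

23.963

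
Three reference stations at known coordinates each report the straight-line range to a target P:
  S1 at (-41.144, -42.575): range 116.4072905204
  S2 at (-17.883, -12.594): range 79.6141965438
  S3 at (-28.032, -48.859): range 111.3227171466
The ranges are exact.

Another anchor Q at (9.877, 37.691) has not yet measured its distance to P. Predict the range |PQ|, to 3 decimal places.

eq1: (x + 41.144)² + (y + 42.575)² = 116.4072905204²
eq2: (x + 17.883)² + (y + 12.594)² = 79.6141965438²
eq3: (x + 28.032)² + (y + 48.859)² = 111.3227171466²
eq1−eq3, eq1−eq2 (x²,y² cancel):
  26.224·x − 12.568·y = 825.445477
  46.522·x + 59.962·y = 4185.188159
det = 26.224·59.962 − -12.568·46.522 = 2157.131984
x = (825.445477·59.962 − -12.568·4185.188159) / 2157.131984 = 47.328957
y = (26.224·4185.188159 − 825.445477·46.522) / 2157.131984 = 33.076789
|P − Q| = √((47.328957 − 9.877)² + (33.076789 − 37.691)²) = 37.735130

37.735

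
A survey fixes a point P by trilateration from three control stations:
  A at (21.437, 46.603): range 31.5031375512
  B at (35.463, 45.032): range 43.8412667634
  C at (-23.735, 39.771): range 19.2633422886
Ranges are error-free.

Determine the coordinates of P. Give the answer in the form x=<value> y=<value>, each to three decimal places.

eq1: (x − 21.437)² + (y − 46.603)² = 31.5031375512²
eq2: (x − 35.463)² + (y − 45.032)² = 43.8412667634²
eq3: (x + 23.735)² + (y − 39.771)² = 19.2633422886²
eq3−eq1, eq3−eq2 (x²,y² cancel):
  90.344·x + 13.664·y = -135.069407
  118.396·x + 10.522·y = -410.557588
det = 90.344·10.522 − 13.664·118.396 = -667.163376
x = (-135.069407·10.522 − 13.664·-410.557588) / -667.163376 = -6.278310
y = (90.344·-410.557588 − -135.069407·118.396) / -667.163376 = 31.626042

x=-6.278 y=31.626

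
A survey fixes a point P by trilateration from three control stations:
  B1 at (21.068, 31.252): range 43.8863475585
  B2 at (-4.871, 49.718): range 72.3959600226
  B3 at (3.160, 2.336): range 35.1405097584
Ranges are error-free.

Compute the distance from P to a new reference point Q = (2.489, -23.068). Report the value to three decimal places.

36.035

eq1: (x − 21.068)² + (y − 31.252)² = 43.8863475585²
eq2: (x + 4.871)² + (y − 49.718)² = 72.3959600226²
eq3: (x − 3.160)² + (y − 2.336)² = 35.1405097584²
eq3−eq2, eq3−eq1 (x²,y² cancel):
  -16.062·x + 94.764·y = -1526.155933
  35.816·x + 57.832·y = 713.949556
det = -16.062·57.832 − 94.764·35.816 = -4322.965008
x = (-1526.155933·57.832 − 94.764·713.949556) / -4322.965008 = 36.067228
y = (-16.062·713.949556 − -1526.155933·35.816) / -4322.965008 = -9.991601
|P − Q| = √((36.067228 − 2.489)² + (-9.991601 − -23.068)²) = 36.034561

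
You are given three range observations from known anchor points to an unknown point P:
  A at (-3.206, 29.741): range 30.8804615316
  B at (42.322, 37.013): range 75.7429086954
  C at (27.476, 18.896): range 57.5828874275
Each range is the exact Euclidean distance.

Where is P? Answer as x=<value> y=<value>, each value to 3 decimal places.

x=-29.919 y=14.249

eq1: (x + 3.206)² + (y − 29.741)² = 30.8804615316²
eq2: (x − 42.322)² + (y − 37.013)² = 75.7429086954²
eq3: (x − 27.476)² + (y − 18.896)² = 57.5828874275²
eq1−eq2, eq1−eq3 (x²,y² cancel):
  91.056·x + 14.544·y = -2517.076977
  61.364·x − 21.690·y = -2145.002145
det = 91.056·-21.690 − 14.544·61.364 = -2867.482656
x = (-2517.076977·-21.690 − 14.544·-2145.002145) / -2867.482656 = -29.919034
y = (91.056·-2145.002145 − -2517.076977·61.364) / -2867.482656 = 14.248527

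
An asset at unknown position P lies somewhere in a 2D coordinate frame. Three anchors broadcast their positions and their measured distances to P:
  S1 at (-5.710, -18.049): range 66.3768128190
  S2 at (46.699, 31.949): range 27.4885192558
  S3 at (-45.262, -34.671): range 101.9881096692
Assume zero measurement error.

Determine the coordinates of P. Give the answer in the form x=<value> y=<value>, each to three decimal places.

x=21.343 y=42.565

eq1: (x + 5.710)² + (y + 18.049)² = 66.3768128190²
eq2: (x − 46.699)² + (y − 31.949)² = 27.4885192558²
eq3: (x + 45.262)² + (y + 34.671)² = 101.9881096692²
eq3−eq2, eq3−eq1 (x²,y² cancel):
  183.922·x + 133.240·y = 9596.764140
  79.104·x + 33.244·y = 3103.336850
det = 183.922·33.244 − 133.240·79.104 = -4425.513992
x = (9596.764140·33.244 − 133.240·3103.336850) / -4425.513992 = 21.343007
y = (183.922·3103.336850 − 9596.764140·79.104) / -4425.513992 = 42.564663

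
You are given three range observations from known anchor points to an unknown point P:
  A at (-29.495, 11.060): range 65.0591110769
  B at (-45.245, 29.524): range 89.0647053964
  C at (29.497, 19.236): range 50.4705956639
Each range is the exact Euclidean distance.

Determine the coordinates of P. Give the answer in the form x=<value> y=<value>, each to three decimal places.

x=20.605 y=-30.445

eq1: (x + 29.495)² + (y − 11.060)² = 65.0591110769²
eq2: (x + 45.245)² + (y − 29.524)² = 89.0647053964²
eq3: (x − 29.497)² + (y − 19.236)² = 50.4705956639²
eq2−eq3, eq2−eq1 (x²,y² cancel):
  149.484·x − 20.576·y = 3706.560825
  31.500·x − 36.928·y = 1773.335837
det = 149.484·-36.928 − -20.576·31.500 = -4872.001152
x = (3706.560825·-36.928 − -20.576·1773.335837) / -4872.001152 = 20.605028
y = (149.484·1773.335837 − 3706.560825·31.500) / -4872.001152 = -30.445122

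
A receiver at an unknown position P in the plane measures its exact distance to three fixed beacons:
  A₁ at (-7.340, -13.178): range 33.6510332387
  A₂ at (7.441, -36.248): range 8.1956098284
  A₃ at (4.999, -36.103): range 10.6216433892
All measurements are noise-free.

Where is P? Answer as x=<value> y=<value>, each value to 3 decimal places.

eq1: (x + 7.340)² + (y + 13.178)² = 33.6510332387²
eq2: (x − 7.441)² + (y + 36.248)² = 8.1956098284²
eq3: (x − 4.999)² + (y + 36.103)² = 10.6216433892²
eq3−eq2, eq3−eq1 (x²,y² cancel):
  4.884·x − 0.290·y = 86.520663
  -24.678·x + 45.850·y = -2120.454056
det = 4.884·45.850 − -0.290·-24.678 = 216.774780
x = (86.520663·45.850 − -0.290·-2120.454056) / 216.774780 = 15.463241
y = (4.884·-2120.454056 − 86.520663·-24.678) / 216.774780 = -37.924802

x=15.463 y=-37.925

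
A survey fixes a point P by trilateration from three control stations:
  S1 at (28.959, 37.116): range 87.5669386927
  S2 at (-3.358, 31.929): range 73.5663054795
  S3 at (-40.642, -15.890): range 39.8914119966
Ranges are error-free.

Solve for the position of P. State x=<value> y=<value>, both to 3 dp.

x=-9.926 y=-41.343

eq1: (x − 28.959)² + (y − 37.116)² = 87.5669386927²
eq2: (x + 3.358)² + (y − 31.929)² = 73.5663054795²
eq3: (x + 40.642)² + (y + 15.890)² = 39.8914119966²
eq1−eq2, eq1−eq3 (x²,y² cancel):
  -64.634·x − 10.374·y = 1070.483518
  -139.202·x − 106.012·y = 5764.687128
det = -64.634·-106.012 − -10.374·-139.202 = 5407.898060
x = (1070.483518·-106.012 − -10.374·5764.687128) / 5407.898060 = -9.926451
y = (-64.634·5764.687128 − 1070.483518·-139.202) / 5407.898060 = -41.343483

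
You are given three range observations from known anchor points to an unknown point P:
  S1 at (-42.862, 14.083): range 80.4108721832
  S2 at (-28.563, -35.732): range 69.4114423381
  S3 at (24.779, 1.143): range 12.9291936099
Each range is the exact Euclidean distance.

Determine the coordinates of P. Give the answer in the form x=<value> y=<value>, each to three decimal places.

eq1: (x + 42.862)² + (y − 14.083)² = 80.4108721832²
eq2: (x + 28.563)² + (y + 35.732)² = 69.4114423381²
eq3: (x − 24.779)² + (y − 1.143)² = 12.9291936099²
eq2−eq3, eq2−eq1 (x²,y² cancel):
  106.684·x + 73.750·y = 3173.468777
  -28.598·x + 99.630·y = -1705.098898
det = 106.684·99.630 − 73.750·-28.598 = 12738.029420
x = (3173.468777·99.630 − 73.750·-1705.098898) / 12738.029420 = 34.693258
y = (106.684·-1705.098898 − 3173.468777·-28.598) / 12738.029420 = -7.155888

x=34.693 y=-7.156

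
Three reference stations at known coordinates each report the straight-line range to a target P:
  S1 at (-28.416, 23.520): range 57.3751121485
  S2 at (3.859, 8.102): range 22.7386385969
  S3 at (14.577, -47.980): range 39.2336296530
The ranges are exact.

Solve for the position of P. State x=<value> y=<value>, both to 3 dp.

x=18.866 y=-8.981

eq1: (x + 28.416)² + (y − 23.520)² = 57.3751121485²
eq2: (x − 3.859)² + (y − 8.102)² = 22.7386385969²
eq3: (x − 14.577)² + (y + 47.980)² = 39.2336296530²
eq1−eq3, eq1−eq2 (x²,y² cancel):
  85.986·x − 143.000·y = 2906.535671
  64.550·x − 30.836·y = 1494.732638
det = 85.986·-30.836 − -143.000·64.550 = 6579.185704
x = (2906.535671·-30.836 − -143.000·1494.732638) / 6579.185704 = 18.865683
y = (85.986·1494.732638 − 2906.535671·64.550) / 6579.185704 = -8.981476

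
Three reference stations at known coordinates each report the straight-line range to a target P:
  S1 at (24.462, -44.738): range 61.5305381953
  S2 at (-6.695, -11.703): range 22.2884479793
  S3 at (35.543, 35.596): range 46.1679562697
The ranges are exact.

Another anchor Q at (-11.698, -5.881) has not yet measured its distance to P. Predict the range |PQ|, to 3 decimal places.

eq1: (x − 24.462)² + (y + 44.738)² = 61.5305381953²
eq2: (x + 6.695)² + (y + 11.703)² = 22.2884479793²
eq3: (x − 35.543)² + (y − 35.596)² = 46.1679562697²
eq2−eq3, eq2−eq1 (x²,y² cancel):
  84.476·x + 94.598·y = 713.891558
  62.314·x − 66.070·y = -871.137363
det = 84.476·-66.070 − 94.598·62.314 = -11476.109092
x = (713.891558·-66.070 − 94.598·-871.137363) / -11476.109092 = -3.070818
y = (84.476·-871.137363 − 713.891558·62.314) / -11476.109092 = 10.288822
|P − Q| = √((-3.070818 − -11.698)² + (10.288822 − -5.881)²) = 18.327340

18.327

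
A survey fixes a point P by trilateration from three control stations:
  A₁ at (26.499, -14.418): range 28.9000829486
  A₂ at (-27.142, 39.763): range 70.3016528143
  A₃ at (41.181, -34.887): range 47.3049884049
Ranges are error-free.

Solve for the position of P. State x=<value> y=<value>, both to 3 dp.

x=37.565 y=12.280

eq1: (x − 26.499)² + (y + 14.418)² = 28.9000829486²
eq2: (x + 27.142)² + (y − 39.763)² = 70.3016528143²
eq3: (x − 41.181)² + (y + 34.887)² = 47.3049884049²
eq2−eq3, eq2−eq1 (x²,y² cancel):
  136.646·x − 149.300·y = 3299.753657
  107.282·x − 108.362·y = 2699.398986
det = 136.646·-108.362 − -149.300·107.282 = 1209.968748
x = (3299.753657·-108.362 − -149.300·2699.398986) / 1209.968748 = 37.564906
y = (136.646·2699.398986 − 3299.753657·107.282) / 1209.968748 = 12.279575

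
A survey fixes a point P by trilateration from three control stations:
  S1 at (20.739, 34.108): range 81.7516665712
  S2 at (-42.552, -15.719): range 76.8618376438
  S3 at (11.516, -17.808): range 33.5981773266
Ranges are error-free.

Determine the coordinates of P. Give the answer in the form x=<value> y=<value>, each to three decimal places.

x=27.493 y=-47.364

eq1: (x − 20.739)² + (y − 34.108)² = 81.7516665712²
eq2: (x + 42.552)² + (y + 15.719)² = 76.8618376438²
eq3: (x − 11.516)² + (y + 17.808)² = 33.5981773266²
eq2−eq3, eq2−eq1 (x²,y² cancel):
  108.136·x − 4.178·y = 3170.888021
  126.582·x + 99.654·y = -1239.890781
det = 108.136·99.654 − -4.178·126.582 = 11305.044540
x = (3170.888021·99.654 − -4.178·-1239.890781) / 11305.044540 = 27.493161
y = (108.136·-1239.890781 − 3170.888021·126.582) / 11305.044540 = -47.364181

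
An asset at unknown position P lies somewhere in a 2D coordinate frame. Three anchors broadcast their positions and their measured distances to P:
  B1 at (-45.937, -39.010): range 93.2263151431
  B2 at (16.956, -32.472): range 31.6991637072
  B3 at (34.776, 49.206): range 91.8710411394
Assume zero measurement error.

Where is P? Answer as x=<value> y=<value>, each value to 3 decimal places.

eq1: (x + 45.937)² + (y + 39.010)² = 93.2263151431²
eq2: (x − 16.956)² + (y + 32.472)² = 31.6991637072²
eq3: (x − 34.776)² + (y − 49.206)² = 91.8710411394²
eq3−eq1, eq3−eq2 (x²,y² cancel):
  -161.426·x − 176.432·y = -249.470178
  -35.640·x − 163.356·y = 5146.787328
det = -161.426·-163.356 − -176.432·-35.640 = 20081.869176
x = (-249.470178·-163.356 − -176.432·5146.787328) / 20081.869176 = 47.247117
y = (-161.426·5146.787328 − -249.470178·-35.640) / 20081.869176 = -41.814654

x=47.247 y=-41.815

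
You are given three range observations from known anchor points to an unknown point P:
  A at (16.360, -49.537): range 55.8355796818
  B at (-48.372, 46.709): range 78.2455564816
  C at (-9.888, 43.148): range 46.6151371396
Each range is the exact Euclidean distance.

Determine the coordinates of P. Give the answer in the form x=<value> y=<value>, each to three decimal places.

x=18.604 y=6.253

eq1: (x − 16.360)² + (y + 49.537)² = 55.8355796818²
eq2: (x + 48.372)² + (y − 46.709)² = 78.2455564816²
eq3: (x + 9.888)² + (y − 43.148)² = 46.6151371396²
eq1−eq2, eq1−eq3 (x²,y² cancel):
  -129.464·x + 192.492·y = -1204.738055
  -52.496·x + 185.370·y = 182.599427
det = -129.464·185.370 − 192.492·-52.496 = -13893.681648
x = (-1204.738055·185.370 − 192.492·182.599427) / -13893.681648 = 18.603508
y = (-129.464·182.599427 − -1204.738055·-52.496) / -13893.681648 = 6.253489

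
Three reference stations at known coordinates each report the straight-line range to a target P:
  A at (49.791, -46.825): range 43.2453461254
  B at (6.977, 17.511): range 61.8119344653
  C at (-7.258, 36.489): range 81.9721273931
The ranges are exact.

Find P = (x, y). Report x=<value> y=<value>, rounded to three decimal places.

x=6.619 y=-44.300

eq1: (x − 49.791)² + (y + 46.825)² = 43.2453461254²
eq2: (x − 6.977)² + (y − 17.511)² = 61.8119344653²
eq3: (x + 7.258)² + (y − 36.489)² = 81.9721273931²
eq3−eq1, eq3−eq2 (x²,y² cancel):
  114.098·x − 166.628·y = 8136.868329
  28.470·x − 37.956·y = 1869.902392
det = 114.098·-37.956 − -166.628·28.470 = 413.195472
x = (8136.868329·-37.956 − -166.628·1869.902392) / 413.195472 = 6.619437
y = (114.098·1869.902392 − 8136.868329·28.470) / 413.195472 = -44.299900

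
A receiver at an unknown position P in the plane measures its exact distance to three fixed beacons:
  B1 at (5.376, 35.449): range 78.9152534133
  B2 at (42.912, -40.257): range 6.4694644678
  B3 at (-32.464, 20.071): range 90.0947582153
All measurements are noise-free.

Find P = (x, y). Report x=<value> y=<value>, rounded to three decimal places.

x=37.577 y=-36.598

eq1: (x − 5.376)² + (y − 35.449)² = 78.9152534133²
eq2: (x − 42.912)² + (y + 40.257)² = 6.4694644678²
eq3: (x + 32.464)² + (y − 20.071)² = 90.0947582153²
eq1−eq3, eq1−eq2 (x²,y² cancel):
  -75.680·x − 30.756·y = -1718.224877
  75.072·x − 151.412·y = 8362.296067
det = -75.680·-151.412 − -30.756·75.072 = 13767.774592
x = (-1718.224877·-151.412 − -30.756·8362.296067) / 13767.774592 = 37.576926
y = (-75.680·8362.296067 − -1718.224877·75.072) / 13767.774592 = -36.597635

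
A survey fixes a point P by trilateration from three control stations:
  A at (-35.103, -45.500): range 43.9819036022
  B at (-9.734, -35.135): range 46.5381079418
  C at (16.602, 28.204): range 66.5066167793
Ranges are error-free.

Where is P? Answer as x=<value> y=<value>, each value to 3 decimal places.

x=-42.570 y=-2.157

eq1: (x + 35.103)² + (y + 45.500)² = 43.9819036022²
eq2: (x + 9.734)² + (y + 35.135)² = 46.5381079418²
eq3: (x − 16.602)² + (y − 28.204)² = 66.5066167793²
eq1−eq2, eq1−eq3 (x²,y² cancel):
  50.738·x + 20.730·y = -2204.639274
  103.410·x + 147.408·y = -4720.100820
det = 50.738·147.408 − 20.730·103.410 = 5335.497804
x = (-2204.639274·147.408 − 20.730·-4720.100820) / 5335.497804 = -42.570306
y = (50.738·-4720.100820 − -2204.639274·103.410) / 5335.497804 = -2.156636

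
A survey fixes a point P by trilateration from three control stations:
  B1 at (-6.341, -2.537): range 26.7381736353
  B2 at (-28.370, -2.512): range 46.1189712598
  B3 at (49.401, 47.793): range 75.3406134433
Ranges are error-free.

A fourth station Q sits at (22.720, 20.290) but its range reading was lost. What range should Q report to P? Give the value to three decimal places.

eq1: (x + 6.341)² + (y + 2.537)² = 26.7381736353²
eq2: (x + 28.370)² + (y + 2.512)² = 46.1189712598²
eq3: (x − 49.401)² + (y − 47.793)² = 75.3406134433²
eq2−eq3, eq2−eq1 (x²,y² cancel):
  155.542·x + 100.610·y = 364.214082
  44.058·x − 0.050·y = 647.507187
det = 155.542·-0.050 − 100.610·44.058 = -4440.452480
x = (364.214082·-0.050 − 100.610·647.507187) / -4440.452480 = 14.675060
y = (155.542·647.507187 − 364.214082·44.058) / -4440.452480 = -19.067430
|P − Q| = √((14.675060 − 22.720)² + (-19.067430 − 20.290)²) = 40.171238

40.171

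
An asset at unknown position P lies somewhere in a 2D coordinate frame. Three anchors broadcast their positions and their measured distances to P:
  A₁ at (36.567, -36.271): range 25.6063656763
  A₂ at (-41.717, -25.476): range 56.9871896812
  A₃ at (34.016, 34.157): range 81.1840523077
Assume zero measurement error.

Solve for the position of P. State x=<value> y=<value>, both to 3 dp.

eq1: (x − 36.567)² + (y + 36.271)² = 25.6063656763²
eq2: (x + 41.717)² + (y + 25.476)² = 56.9871896812²
eq3: (x − 34.016)² + (y − 34.157)² = 81.1840523077²
eq1−eq2, eq1−eq3 (x²,y² cancel):
  -156.568·x + 21.590·y = -2855.250090
  -5.102·x + 140.856·y = -6264.106411
det = -156.568·140.856 − 21.590·-5.102 = -21943.390028
x = (-2855.250090·140.856 − 21.590·-6264.106411) / -21943.390028 = 12.164804
y = (-156.568·-6264.106411 − -2855.250090·-5.102) / -21943.390028 = -44.031078

x=12.165 y=-44.031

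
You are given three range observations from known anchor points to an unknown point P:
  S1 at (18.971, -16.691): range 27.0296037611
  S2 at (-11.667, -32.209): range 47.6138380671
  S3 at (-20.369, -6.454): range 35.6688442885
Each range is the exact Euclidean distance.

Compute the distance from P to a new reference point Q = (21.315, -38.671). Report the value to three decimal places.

48.960

eq1: (x − 18.971)² + (y + 16.691)² = 27.0296037611²
eq2: (x + 11.667)² + (y + 32.209)² = 47.6138380671²
eq3: (x + 20.369)² + (y + 6.454)² = 35.6688442885²
eq3−eq1, eq3−eq2 (x²,y² cancel):
  78.680·x − 20.474·y = 723.605018
  17.404·x − 51.510·y = -277.822830
det = 78.680·-51.510 − -20.474·17.404 = -3696.477304
x = (723.605018·-51.510 − -20.474·-277.822830) / -3696.477304 = 11.622157
y = (78.680·-277.822830 − 723.605018·17.404) / -3696.477304 = 9.320420
|P − Q| = √((11.622157 − 21.315)² + (9.320420 − -38.671)²) = 48.960470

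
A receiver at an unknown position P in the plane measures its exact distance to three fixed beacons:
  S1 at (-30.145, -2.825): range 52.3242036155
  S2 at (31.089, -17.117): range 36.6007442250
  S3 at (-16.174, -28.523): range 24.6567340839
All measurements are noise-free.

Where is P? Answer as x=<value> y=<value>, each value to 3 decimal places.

x=4.380 y=-42.142

eq1: (x + 30.145)² + (y + 2.825)² = 52.3242036155²
eq2: (x − 31.089)² + (y + 17.117)² = 36.6007442250²
eq3: (x + 16.174)² + (y + 28.523)² = 24.6567340839²
eq3−eq1, eq3−eq2 (x²,y² cancel):
  -27.942·x + 51.396·y = -2288.325903
  94.526·x + 22.812·y = -547.302137
det = -27.942·22.812 − 51.396·94.526 = -5495.671200
x = (-2288.325903·22.812 − 51.396·-547.302137) / -5495.671200 = 4.380202
y = (-27.942·-547.302137 − -2288.325903·94.526) / -5495.671200 = -42.142079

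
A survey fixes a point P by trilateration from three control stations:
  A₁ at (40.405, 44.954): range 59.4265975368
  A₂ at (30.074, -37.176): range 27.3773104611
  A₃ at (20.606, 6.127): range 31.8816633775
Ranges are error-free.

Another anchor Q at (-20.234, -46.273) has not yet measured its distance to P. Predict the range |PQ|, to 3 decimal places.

eq1: (x − 40.405)² + (y − 44.954)² = 59.4265975368²
eq2: (x − 30.074)² + (y + 37.176)² = 27.3773104611²
eq3: (x − 20.606)² + (y − 6.127)² = 31.8816633775²
eq3−eq1, eq3−eq2 (x²,y² cancel):
  39.598·x + 77.654·y = 676.198741
  18.936·x − 86.606·y = 2091.276419
det = 39.598·-86.606 − 77.654·18.936 = -4899.880532
x = (676.198741·-86.606 − 77.654·2091.276419) / -4899.880532 = 45.094742
y = (39.598·2091.276419 − 676.198741·18.936) / -4899.880532 = -14.287259
|P − Q| = √((45.094742 − -20.234)² + (-14.287259 − -46.273)²) = 72.738794

72.739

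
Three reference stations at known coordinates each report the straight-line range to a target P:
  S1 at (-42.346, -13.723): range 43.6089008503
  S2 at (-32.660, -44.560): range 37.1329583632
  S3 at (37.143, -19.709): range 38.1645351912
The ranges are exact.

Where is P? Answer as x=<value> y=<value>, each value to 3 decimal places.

eq1: (x + 42.346)² + (y + 13.723)² = 43.6089008503²
eq2: (x + 32.660)² + (y + 44.560)² = 37.1329583632²
eq3: (x − 37.143)² + (y + 19.709)² = 38.1645351912²
eq3−eq1, eq3−eq2 (x²,y² cancel):
  -158.978·x + 11.972·y = -231.747172
  -139.606·x − 49.702·y = 1361.897220
det = -158.978·-49.702 − 11.972·-139.606 = 9572.887588
x = (-231.747172·-49.702 − 11.972·1361.897220) / 9572.887588 = -0.499989
y = (-158.978·1361.897220 − -231.747172·-139.606) / 9572.887588 = -25.996857

x=-0.500 y=-25.997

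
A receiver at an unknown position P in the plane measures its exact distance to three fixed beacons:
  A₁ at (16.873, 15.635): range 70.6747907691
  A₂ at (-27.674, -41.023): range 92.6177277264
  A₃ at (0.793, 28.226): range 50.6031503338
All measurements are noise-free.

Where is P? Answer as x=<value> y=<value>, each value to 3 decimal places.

eq1: (x − 16.873)² + (y − 15.635)² = 70.6747907691²
eq2: (x + 27.674)² + (y + 41.023)² = 92.6177277264²
eq3: (x − 0.793)² + (y − 28.226)² = 50.6031503338²
eq3−eq1, eq3−eq2 (x²,y² cancel):
  32.160·x − 25.182·y = -2702.431798
  -56.934·x − 138.498·y = -4365.963785
det = 32.160·-138.498 − -25.182·-56.934 = -5887.807668
x = (-2702.431798·-138.498 − -25.182·-4365.963785) / -5887.807668 = -44.895777
y = (32.160·-4365.963785 − -2702.431798·-56.934) / -5887.807668 = 49.979494

x=-44.896 y=49.979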